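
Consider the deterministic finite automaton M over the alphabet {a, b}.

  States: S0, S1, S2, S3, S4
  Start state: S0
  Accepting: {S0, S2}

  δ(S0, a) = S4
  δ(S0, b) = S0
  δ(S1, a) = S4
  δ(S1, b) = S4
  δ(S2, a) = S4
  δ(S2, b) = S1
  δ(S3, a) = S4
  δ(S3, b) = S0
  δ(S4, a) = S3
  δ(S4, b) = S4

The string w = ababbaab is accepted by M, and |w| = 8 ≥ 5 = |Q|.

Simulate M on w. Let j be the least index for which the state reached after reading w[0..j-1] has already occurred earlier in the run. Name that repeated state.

S4

Run of M on w = a b a b b a a b:
  step 0: S0  (start)
  step 1: S4  (read a: S0→S4)
  step 2: S4  (read b: S4→S4)   ← first repeat (S4 seen earlier)
  step 3: S3  (read a: S4→S3)
  step 4: S0  (read b: S3→S0)
  step 5: S0  (read b: S0→S0)
  step 6: S4  (read a: S0→S4)
  step 7: S3  (read a: S4→S3)
  step 8: S0  (read b: S3→S0)

The earliest repeat is at step j = 2: M is in S4, which it already visited at step i = 1.
With |Q| = 5, pigeonhole forces a state repeat no later than step 5; the substring read between the first and second visits to that state can be pumped.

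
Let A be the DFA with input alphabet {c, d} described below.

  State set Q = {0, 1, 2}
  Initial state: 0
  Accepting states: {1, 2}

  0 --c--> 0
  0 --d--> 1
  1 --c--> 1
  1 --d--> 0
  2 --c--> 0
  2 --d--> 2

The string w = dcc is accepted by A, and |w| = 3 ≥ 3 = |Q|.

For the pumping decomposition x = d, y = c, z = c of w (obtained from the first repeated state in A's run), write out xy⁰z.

xy⁰z = xz = d·c = dc.
Reading y = c takes A from 1 back to 1, so after x the machine is still in 1, and z then leads to the accepting state 1. Hence dc ∈ L(A).

dc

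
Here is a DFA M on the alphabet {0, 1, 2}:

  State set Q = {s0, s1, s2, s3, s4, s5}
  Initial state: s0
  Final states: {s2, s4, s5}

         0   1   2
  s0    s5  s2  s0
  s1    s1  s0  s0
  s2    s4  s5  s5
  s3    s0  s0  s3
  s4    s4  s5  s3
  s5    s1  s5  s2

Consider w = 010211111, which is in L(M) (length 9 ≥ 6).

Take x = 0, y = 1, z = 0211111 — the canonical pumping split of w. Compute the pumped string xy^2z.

xy^2z = 0·1·1·0211111 = 0110211111.
Reading y = 1 takes M from s5 back to s5, so after x·y·y the machine is still in s5, and z then leads to the accepting state s5. Hence 0110211111 ∈ L(M).

0110211111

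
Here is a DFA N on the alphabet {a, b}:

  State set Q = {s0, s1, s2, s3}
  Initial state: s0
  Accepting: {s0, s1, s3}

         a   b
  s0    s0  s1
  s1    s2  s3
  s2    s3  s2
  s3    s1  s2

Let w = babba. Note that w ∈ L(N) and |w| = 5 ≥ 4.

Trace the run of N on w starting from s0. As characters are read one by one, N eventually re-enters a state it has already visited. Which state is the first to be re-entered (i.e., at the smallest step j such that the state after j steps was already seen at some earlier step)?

s2

Run of N on w = b a b b a:
  step 0: s0  (start)
  step 1: s1  (read b: s0→s1)
  step 2: s2  (read a: s1→s2)
  step 3: s2  (read b: s2→s2)   ← first repeat (s2 seen earlier)
  step 4: s2  (read b: s2→s2)
  step 5: s3  (read a: s2→s3)

The earliest repeat is at step j = 3: N is in s2, which it already visited at step i = 2.
Since N has 4 states, any run of length ≥ 4 visits 4+1 states, so by pigeonhole some state repeats within the first 4 steps — that repeat gives the pumpable loop.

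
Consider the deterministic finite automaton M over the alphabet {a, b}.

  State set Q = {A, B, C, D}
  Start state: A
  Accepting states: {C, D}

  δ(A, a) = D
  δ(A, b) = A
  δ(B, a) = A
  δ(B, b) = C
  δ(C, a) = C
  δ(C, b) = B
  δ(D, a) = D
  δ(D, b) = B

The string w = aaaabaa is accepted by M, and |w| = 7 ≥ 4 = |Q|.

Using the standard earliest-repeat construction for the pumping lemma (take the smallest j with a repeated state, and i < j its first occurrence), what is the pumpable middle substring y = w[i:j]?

a

State sequence: A -a-> D -a-> D -a-> D -a-> D -b-> B -a-> A -a-> D
First repeat at step 2: D was already visited.

So i = 1, j = 2, giving x = w[0:1] = a, y = w[1:2] = a, z = w[2:7] = aabaa.
Check: |xy| = 2 ≤ 4 and |y| = 1 ≥ 1. Reading y takes M from D back to D, so every xyⁱz is accepted.
The DFA has 4 states, so the proof of the pumping lemma guarantees a repeated state among the first 4+1 visited; the segment between the two visits is the pumpable y.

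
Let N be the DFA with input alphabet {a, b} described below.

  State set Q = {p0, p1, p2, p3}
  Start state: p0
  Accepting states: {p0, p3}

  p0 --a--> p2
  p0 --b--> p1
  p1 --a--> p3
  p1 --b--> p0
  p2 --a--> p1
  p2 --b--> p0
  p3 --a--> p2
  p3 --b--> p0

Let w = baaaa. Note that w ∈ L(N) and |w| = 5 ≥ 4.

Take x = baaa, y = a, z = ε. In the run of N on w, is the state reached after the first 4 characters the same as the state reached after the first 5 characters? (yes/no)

Run of N on the first 5 characters of w = b a a a a:
  step 0: p0  (start)
  step 1: p1  (read b: p0→p1)
  step 2: p3  (read a: p1→p3)
  step 3: p2  (read a: p3→p2)
  step 4: p1  (read a: p2→p1)
  step 5: p3  (read a: p1→p3)

After x (step 4): p1. After xy (step 5): p3.
They differ (p1 ≠ p3), so y is not a cycle from the state after x; this split is not the one the pumping-lemma construction produces, and pumping y need not keep the string in L(N).

no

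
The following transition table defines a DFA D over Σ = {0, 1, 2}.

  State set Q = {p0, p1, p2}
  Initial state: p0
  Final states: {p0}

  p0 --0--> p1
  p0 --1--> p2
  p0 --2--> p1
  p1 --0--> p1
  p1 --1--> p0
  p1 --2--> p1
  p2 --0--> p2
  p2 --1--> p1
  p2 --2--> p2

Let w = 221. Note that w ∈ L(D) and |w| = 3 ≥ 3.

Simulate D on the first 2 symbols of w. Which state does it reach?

State sequence: p0 -2-> p1 -2-> p1

After reading 2 characters, D is in state p1.
(This kind of state-tracing is the core of the pumping-lemma construction: with 3 states, pigeonhole forces a repeat within the first 3 steps.)

p1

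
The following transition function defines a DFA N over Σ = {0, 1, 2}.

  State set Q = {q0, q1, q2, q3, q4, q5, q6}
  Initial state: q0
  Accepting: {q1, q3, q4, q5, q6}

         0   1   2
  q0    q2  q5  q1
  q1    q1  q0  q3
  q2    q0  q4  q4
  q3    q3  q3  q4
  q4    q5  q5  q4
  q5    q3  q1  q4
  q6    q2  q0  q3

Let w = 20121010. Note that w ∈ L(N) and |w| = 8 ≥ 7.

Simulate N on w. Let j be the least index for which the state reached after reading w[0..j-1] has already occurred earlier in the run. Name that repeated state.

State sequence: q0 -2-> q1 -0-> q1 -1-> q0 -2-> q1 -1-> q0 -0-> q2 -1-> q4 -0-> q5
First repeat at step 2: q1 was already visited.

The earliest repeat is at step j = 2: N is in q1, which it already visited at step i = 1.

q1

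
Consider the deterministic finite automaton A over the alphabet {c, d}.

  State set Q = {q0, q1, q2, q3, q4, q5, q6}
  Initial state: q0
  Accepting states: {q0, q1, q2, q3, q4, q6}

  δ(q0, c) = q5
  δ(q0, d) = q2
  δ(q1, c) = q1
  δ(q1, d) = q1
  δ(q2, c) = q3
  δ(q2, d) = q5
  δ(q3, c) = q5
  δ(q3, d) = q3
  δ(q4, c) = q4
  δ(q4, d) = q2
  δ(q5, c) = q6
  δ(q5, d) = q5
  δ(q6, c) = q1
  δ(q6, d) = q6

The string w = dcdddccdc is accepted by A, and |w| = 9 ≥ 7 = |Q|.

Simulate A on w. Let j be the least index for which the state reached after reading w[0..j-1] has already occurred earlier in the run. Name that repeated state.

State sequence: q0 -d-> q2 -c-> q3 -d-> q3 -d-> q3 -d-> q3 -c-> q5 -c-> q6 -d-> q6 -c-> q1
First repeat at step 3: q3 was already visited.

The earliest repeat is at step j = 3: A is in q3, which it already visited at step i = 2.
The DFA has 7 states, so the proof of the pumping lemma guarantees a repeated state among the first 7+1 visited; the segment between the two visits is the pumpable y.

q3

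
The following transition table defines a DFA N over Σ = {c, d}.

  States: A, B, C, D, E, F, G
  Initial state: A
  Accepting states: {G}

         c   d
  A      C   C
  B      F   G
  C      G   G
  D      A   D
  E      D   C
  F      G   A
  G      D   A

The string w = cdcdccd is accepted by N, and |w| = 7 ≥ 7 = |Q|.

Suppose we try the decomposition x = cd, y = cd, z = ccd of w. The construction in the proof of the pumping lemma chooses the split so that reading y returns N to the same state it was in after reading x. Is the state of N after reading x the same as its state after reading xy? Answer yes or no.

Run of N on the first 4 characters of w = c d c d:
  step 0: A  (start)
  step 1: C  (read c: A→C)
  step 2: G  (read d: C→G)
  step 3: D  (read c: G→D)
  step 4: D  (read d: D→D)

After x (step 2): G. After xy (step 4): D.
They differ (G ≠ D), so y is not a cycle from the state after x; this split is not the one the pumping-lemma construction produces, and pumping y need not keep the string in L(N).

no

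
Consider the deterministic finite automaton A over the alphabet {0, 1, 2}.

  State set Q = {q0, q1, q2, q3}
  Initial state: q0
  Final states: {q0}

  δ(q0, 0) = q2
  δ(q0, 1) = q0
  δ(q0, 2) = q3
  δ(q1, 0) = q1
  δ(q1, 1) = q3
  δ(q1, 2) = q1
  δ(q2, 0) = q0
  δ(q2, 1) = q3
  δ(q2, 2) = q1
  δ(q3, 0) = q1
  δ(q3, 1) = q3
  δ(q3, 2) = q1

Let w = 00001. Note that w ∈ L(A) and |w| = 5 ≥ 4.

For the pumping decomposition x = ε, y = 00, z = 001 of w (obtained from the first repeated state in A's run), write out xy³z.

xy^3z = ε·00·00·00·001 = 000000001.
Reading y = 00 takes A from q0 back to q0, so after x·y·y·y the machine is still in q0, and z then leads to the accepting state q0. Hence 000000001 ∈ L(A).

000000001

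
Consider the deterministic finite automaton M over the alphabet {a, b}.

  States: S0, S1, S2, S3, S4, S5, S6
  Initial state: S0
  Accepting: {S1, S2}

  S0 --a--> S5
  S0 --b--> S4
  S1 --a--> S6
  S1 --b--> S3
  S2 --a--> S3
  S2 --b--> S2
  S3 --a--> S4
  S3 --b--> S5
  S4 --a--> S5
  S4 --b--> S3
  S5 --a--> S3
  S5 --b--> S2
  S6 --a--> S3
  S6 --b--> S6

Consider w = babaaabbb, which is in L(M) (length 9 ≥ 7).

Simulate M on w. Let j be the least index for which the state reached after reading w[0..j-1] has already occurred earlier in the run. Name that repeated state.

Run of M on w = b a b a a a b b b:
  step 0: S0  (start)
  step 1: S4  (read b: S0→S4)
  step 2: S5  (read a: S4→S5)
  step 3: S2  (read b: S5→S2)
  step 4: S3  (read a: S2→S3)
  step 5: S4  (read a: S3→S4)   ← first repeat (S4 seen earlier)
  step 6: S5  (read a: S4→S5)
  step 7: S2  (read b: S5→S2)
  step 8: S2  (read b: S2→S2)
  step 9: S2  (read b: S2→S2)

The earliest repeat is at step j = 5: M is in S4, which it already visited at step i = 1.
Since M has 7 states, any run of length ≥ 7 visits 7+1 states, so by pigeonhole some state repeats within the first 7 steps — that repeat gives the pumpable loop.

S4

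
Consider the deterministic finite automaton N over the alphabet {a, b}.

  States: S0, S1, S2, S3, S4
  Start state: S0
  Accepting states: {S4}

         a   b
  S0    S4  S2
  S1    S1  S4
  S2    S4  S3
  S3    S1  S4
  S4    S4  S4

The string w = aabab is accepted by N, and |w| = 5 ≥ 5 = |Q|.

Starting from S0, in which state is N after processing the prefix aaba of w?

Run of N on the first 4 characters of w = a a b a:
  step 0: S0  (start)
  step 1: S4  (read a: S0→S4)
  step 2: S4  (read a: S4→S4)
  step 3: S4  (read b: S4→S4)
  step 4: S4  (read a: S4→S4)

After reading 4 characters, N is in state S4.
(This kind of state-tracing is the core of the pumping-lemma construction: with 5 states, pigeonhole forces a repeat within the first 5 steps.)

S4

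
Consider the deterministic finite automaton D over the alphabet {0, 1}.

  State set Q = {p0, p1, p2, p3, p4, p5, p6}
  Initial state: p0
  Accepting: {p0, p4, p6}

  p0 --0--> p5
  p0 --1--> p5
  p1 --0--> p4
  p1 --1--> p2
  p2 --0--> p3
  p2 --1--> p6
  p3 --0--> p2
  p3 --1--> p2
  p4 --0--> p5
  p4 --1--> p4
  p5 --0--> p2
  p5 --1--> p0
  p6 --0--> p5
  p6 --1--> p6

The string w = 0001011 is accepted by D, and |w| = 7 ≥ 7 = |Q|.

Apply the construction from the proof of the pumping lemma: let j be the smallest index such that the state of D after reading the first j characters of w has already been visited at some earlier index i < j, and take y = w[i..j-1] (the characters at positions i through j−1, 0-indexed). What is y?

State sequence: p0 -0-> p5 -0-> p2 -0-> p3 -1-> p2 -0-> p3 -1-> p2 -1-> p6
First repeat at step 4: p2 was already visited.

So i = 2, j = 4, giving x = w[0:2] = 00, y = w[2:4] = 01, z = w[4:7] = 011.
Check: |xy| = 4 ≤ 7 and |y| = 2 ≥ 1. Reading y takes D from p2 back to p2, so every xyⁱz is accepted.
With |Q| = 7, pigeonhole forces a state repeat no later than step 7; the substring read between the first and second visits to that state can be pumped.

01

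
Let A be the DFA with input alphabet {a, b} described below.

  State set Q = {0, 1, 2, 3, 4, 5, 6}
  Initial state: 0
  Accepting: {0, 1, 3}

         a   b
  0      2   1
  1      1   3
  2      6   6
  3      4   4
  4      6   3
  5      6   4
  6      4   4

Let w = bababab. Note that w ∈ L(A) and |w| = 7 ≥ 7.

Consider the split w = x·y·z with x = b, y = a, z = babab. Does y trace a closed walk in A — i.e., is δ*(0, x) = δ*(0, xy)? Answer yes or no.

yes

State sequence: 0 -b-> 1 -a-> 1

After x (step 1): 1. After xy (step 2): 1.
They match, so y = a drives A around a cycle from 1 back to itself; pumping y any number of times keeps A in 1 before reading z, and xyⁱz ∈ L(A) for every i ≥ 0.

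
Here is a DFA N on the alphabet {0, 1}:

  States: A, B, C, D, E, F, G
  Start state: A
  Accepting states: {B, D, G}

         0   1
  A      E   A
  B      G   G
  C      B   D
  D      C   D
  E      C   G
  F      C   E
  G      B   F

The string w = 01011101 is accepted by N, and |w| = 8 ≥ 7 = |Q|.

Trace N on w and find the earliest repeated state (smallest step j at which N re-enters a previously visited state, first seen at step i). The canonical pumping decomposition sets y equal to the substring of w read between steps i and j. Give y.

01

State sequence: A -0-> E -1-> G -0-> B -1-> G -1-> F -1-> E -0-> C -1-> D
First repeat at step 4: G was already visited.

So i = 2, j = 4, giving x = w[0:2] = 01, y = w[2:4] = 01, z = w[4:8] = 1101.
Check: |xy| = 4 ≤ 7 and |y| = 2 ≥ 1. Reading y takes N from G back to G, so every xyⁱz is accepted.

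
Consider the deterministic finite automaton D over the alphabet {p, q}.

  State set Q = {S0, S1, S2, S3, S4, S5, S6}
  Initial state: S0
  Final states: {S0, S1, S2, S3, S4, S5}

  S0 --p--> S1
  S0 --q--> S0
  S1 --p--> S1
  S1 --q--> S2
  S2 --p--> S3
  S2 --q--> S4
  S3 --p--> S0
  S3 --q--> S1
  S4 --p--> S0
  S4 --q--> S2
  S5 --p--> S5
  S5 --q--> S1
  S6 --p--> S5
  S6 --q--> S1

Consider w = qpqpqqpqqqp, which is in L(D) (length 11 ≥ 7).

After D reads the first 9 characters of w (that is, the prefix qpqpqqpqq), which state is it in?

Run of D on the first 9 characters of w = q p q p q q p q q:
  step 0: S0  (start)
  step 1: S0  (read q: S0→S0)
  step 2: S1  (read p: S0→S1)
  step 3: S2  (read q: S1→S2)
  step 4: S3  (read p: S2→S3)
  step 5: S1  (read q: S3→S1)
  step 6: S2  (read q: S1→S2)
  step 7: S3  (read p: S2→S3)
  step 8: S1  (read q: S3→S1)
  step 9: S2  (read q: S1→S2)

After reading 9 characters, D is in state S2.

S2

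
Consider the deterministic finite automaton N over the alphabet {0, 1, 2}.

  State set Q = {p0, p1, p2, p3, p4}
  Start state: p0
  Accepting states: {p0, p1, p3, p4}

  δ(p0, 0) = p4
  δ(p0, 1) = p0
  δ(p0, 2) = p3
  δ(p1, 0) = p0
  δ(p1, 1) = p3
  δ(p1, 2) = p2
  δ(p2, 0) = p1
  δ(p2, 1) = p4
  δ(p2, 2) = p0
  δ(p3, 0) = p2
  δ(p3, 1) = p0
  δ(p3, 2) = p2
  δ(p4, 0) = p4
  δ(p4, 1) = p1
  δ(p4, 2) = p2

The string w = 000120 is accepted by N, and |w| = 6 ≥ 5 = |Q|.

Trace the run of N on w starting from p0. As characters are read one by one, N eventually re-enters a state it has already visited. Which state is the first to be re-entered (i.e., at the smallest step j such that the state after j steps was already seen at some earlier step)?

p4

Run of N on w = 0 0 0 1 2 0:
  step 0: p0  (start)
  step 1: p4  (read 0: p0→p4)
  step 2: p4  (read 0: p4→p4)   ← first repeat (p4 seen earlier)
  step 3: p4  (read 0: p4→p4)
  step 4: p1  (read 1: p4→p1)
  step 5: p2  (read 2: p1→p2)
  step 6: p1  (read 0: p2→p1)

The earliest repeat is at step j = 2: N is in p4, which it already visited at step i = 1.
Pumping length from the standard proof: p = 5 (the number of states). The repeated state found above gives |xy| = j ≤ 5 and |y| = j − i ≥ 1.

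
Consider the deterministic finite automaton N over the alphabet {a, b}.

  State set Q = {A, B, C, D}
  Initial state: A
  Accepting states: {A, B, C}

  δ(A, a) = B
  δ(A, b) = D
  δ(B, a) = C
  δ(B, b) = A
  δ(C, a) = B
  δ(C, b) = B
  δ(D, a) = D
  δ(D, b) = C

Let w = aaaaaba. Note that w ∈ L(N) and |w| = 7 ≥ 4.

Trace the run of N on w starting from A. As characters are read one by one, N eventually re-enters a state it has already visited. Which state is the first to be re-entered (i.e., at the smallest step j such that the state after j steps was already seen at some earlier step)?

B

State sequence: A -a-> B -a-> C -a-> B -a-> C -a-> B -b-> A -a-> B
First repeat at step 3: B was already visited.

The earliest repeat is at step j = 3: N is in B, which it already visited at step i = 1.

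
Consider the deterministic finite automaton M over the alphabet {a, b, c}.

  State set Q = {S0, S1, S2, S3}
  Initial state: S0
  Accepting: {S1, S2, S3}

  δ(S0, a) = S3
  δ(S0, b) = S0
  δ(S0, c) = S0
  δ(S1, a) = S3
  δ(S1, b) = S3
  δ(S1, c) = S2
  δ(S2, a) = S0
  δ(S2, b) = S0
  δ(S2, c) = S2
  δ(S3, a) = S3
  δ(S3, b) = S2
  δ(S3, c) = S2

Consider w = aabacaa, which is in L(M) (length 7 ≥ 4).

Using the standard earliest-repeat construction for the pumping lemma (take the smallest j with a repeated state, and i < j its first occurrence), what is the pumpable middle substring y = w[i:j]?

Run of M on w = a a b a c a a:
  step 0: S0  (start)
  step 1: S3  (read a: S0→S3)
  step 2: S3  (read a: S3→S3)   ← first repeat (S3 seen earlier)
  step 3: S2  (read b: S3→S2)
  step 4: S0  (read a: S2→S0)
  step 5: S0  (read c: S0→S0)
  step 6: S3  (read a: S0→S3)
  step 7: S3  (read a: S3→S3)

So i = 1, j = 2, giving x = w[0:1] = a, y = w[1:2] = a, z = w[2:7] = bacaa.
Check: |xy| = 2 ≤ 4 and |y| = 1 ≥ 1. Reading y takes M from S3 back to S3, so every xyⁱz is accepted.

a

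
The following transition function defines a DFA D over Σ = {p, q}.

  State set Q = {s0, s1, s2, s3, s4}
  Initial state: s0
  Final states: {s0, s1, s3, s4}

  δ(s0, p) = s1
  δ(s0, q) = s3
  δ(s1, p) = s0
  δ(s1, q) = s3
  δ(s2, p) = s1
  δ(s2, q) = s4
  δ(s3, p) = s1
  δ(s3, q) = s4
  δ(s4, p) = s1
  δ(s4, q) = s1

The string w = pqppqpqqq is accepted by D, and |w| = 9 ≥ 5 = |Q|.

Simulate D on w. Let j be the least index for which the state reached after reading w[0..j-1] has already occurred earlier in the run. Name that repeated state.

s1

Run of D on w = p q p p q p q q q:
  step 0: s0  (start)
  step 1: s1  (read p: s0→s1)
  step 2: s3  (read q: s1→s3)
  step 3: s1  (read p: s3→s1)   ← first repeat (s1 seen earlier)
  step 4: s0  (read p: s1→s0)
  step 5: s3  (read q: s0→s3)
  step 6: s1  (read p: s3→s1)
  step 7: s3  (read q: s1→s3)
  step 8: s4  (read q: s3→s4)
  step 9: s1  (read q: s4→s1)

The earliest repeat is at step j = 3: D is in s1, which it already visited at step i = 1.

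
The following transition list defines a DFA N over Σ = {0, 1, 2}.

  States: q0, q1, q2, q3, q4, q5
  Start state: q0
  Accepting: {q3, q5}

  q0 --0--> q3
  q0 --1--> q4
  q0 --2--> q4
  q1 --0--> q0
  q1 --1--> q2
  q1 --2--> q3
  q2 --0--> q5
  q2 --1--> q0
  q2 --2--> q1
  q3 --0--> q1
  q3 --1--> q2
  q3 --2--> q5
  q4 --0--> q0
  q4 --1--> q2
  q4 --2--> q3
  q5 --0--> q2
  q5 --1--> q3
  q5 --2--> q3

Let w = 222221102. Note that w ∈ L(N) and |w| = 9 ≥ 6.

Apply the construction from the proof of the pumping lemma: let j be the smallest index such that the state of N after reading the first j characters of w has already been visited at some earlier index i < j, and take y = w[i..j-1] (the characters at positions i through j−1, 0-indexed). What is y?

22

State sequence: q0 -2-> q4 -2-> q3 -2-> q5 -2-> q3 -2-> q5 -1-> q3 -1-> q2 -0-> q5 -2-> q3
First repeat at step 4: q3 was already visited.

So i = 2, j = 4, giving x = w[0:2] = 22, y = w[2:4] = 22, z = w[4:9] = 21102.
Check: |xy| = 4 ≤ 6 and |y| = 2 ≥ 1. Reading y takes N from q3 back to q3, so every xyⁱz is accepted.
Since N has 6 states, any run of length ≥ 6 visits 6+1 states, so by pigeonhole some state repeats within the first 6 steps — that repeat gives the pumpable loop.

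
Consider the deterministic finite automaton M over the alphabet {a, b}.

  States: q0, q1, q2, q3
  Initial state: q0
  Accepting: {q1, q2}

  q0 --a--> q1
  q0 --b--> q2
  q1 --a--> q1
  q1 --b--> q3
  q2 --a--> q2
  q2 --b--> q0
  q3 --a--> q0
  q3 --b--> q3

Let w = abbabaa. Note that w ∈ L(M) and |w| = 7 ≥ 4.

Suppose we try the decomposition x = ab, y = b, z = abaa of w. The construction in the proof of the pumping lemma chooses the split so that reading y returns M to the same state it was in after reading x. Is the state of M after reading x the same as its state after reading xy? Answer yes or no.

Run of M on the first 3 characters of w = a b b:
  step 0: q0  (start)
  step 1: q1  (read a: q0→q1)
  step 2: q3  (read b: q1→q3)
  step 3: q3  (read b: q3→q3)

After x (step 2): q3. After xy (step 3): q3.
They match, so y = b drives M around a cycle from q3 back to itself; pumping y any number of times keeps M in q3 before reading z, and xyⁱz ∈ L(M) for every i ≥ 0.

yes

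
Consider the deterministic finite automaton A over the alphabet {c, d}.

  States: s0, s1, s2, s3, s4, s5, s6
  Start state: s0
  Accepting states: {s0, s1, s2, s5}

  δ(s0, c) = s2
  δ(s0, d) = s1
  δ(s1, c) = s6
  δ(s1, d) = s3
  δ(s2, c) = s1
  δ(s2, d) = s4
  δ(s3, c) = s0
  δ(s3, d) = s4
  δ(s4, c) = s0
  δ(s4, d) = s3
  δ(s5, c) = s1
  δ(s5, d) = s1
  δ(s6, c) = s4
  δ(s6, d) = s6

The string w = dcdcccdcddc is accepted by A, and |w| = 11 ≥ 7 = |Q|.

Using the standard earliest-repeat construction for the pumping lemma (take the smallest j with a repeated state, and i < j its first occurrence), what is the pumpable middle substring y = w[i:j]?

State sequence: s0 -d-> s1 -c-> s6 -d-> s6 -c-> s4 -c-> s0 -c-> s2 -d-> s4 -c-> s0 -d-> s1 -d-> s3 -c-> s0
First repeat at step 3: s6 was already visited.

So i = 2, j = 3, giving x = w[0:2] = dc, y = w[2:3] = d, z = w[3:11] = cccdcddc.
Check: |xy| = 3 ≤ 7 and |y| = 1 ≥ 1. Reading y takes A from s6 back to s6, so every xyⁱz is accepted.
The DFA has 7 states, so the proof of the pumping lemma guarantees a repeated state among the first 7+1 visited; the segment between the two visits is the pumpable y.

d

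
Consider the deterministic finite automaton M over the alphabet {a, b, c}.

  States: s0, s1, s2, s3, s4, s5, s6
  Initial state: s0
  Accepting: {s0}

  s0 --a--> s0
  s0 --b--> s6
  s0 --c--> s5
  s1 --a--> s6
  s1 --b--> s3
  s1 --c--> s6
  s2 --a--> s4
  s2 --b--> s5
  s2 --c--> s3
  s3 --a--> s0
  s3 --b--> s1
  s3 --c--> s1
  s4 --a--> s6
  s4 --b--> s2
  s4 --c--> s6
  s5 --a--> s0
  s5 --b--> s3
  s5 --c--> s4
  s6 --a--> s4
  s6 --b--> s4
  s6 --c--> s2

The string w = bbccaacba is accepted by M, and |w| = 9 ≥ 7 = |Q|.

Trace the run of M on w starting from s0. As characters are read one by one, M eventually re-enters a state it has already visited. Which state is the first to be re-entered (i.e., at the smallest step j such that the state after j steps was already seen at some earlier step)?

Run of M on w = b b c c a a c b a:
  step 0: s0  (start)
  step 1: s6  (read b: s0→s6)
  step 2: s4  (read b: s6→s4)
  step 3: s6  (read c: s4→s6)   ← first repeat (s6 seen earlier)
  step 4: s2  (read c: s6→s2)
  step 5: s4  (read a: s2→s4)
  step 6: s6  (read a: s4→s6)
  step 7: s2  (read c: s6→s2)
  step 8: s5  (read b: s2→s5)
  step 9: s0  (read a: s5→s0)

The earliest repeat is at step j = 3: M is in s6, which it already visited at step i = 1.
With |Q| = 7, pigeonhole forces a state repeat no later than step 7; the substring read between the first and second visits to that state can be pumped.

s6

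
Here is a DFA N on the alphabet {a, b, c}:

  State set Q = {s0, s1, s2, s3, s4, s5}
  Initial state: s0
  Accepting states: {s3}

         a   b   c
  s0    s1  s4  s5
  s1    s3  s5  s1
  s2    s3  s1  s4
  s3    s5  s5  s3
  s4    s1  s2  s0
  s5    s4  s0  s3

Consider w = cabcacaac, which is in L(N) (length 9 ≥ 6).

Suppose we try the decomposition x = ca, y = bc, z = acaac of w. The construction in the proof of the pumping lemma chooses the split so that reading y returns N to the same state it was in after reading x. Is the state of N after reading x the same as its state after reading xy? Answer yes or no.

State sequence: s0 -c-> s5 -a-> s4 -b-> s2 -c-> s4

After x (step 2): s4. After xy (step 4): s4.
They match, so y = bc drives N around a cycle from s4 back to itself; pumping y any number of times keeps N in s4 before reading z, and xyⁱz ∈ L(N) for every i ≥ 0.

yes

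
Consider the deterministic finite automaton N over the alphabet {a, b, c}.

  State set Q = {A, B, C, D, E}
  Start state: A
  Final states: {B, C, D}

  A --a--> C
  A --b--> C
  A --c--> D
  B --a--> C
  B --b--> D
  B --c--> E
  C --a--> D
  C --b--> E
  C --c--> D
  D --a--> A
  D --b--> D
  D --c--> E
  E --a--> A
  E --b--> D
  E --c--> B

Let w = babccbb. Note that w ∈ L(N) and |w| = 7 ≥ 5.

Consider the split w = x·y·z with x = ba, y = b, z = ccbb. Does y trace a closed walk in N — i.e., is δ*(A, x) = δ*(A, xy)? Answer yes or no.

Run of N on the first 3 characters of w = b a b:
  step 0: A  (start)
  step 1: C  (read b: A→C)
  step 2: D  (read a: C→D)
  step 3: D  (read b: D→D)

After x (step 2): D. After xy (step 3): D.
They match, so y = b drives N around a cycle from D back to itself; pumping y any number of times keeps N in D before reading z, and xyⁱz ∈ L(N) for every i ≥ 0.

yes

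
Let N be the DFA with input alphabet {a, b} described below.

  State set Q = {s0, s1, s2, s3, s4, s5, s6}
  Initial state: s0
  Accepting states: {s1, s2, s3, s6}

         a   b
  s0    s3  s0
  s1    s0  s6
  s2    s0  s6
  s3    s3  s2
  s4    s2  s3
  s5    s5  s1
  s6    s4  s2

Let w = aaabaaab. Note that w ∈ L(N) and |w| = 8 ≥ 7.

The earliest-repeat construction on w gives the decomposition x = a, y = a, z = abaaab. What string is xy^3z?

xy^3z = a·a·a·a·abaaab = aaaaabaaab.
Reading y = a takes N from s3 back to s3, so after x·y·y·y the machine is still in s3, and z then leads to the accepting state s2. Hence aaaaabaaab ∈ L(N).

aaaaabaaab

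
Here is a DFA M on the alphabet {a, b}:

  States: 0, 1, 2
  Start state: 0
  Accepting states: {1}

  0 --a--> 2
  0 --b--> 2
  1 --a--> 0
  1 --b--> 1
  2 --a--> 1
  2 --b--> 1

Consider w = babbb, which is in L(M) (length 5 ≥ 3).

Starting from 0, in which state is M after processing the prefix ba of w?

State sequence: 0 -b-> 2 -a-> 1

After reading 2 characters, M is in state 1.

1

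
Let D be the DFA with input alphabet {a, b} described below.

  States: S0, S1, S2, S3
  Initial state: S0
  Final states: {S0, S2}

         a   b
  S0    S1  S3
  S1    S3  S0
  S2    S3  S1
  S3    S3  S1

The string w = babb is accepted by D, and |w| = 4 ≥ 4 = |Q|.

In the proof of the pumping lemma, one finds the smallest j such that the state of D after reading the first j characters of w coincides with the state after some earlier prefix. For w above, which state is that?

S3

Run of D on w = b a b b:
  step 0: S0  (start)
  step 1: S3  (read b: S0→S3)
  step 2: S3  (read a: S3→S3)   ← first repeat (S3 seen earlier)
  step 3: S1  (read b: S3→S1)
  step 4: S0  (read b: S1→S0)

The earliest repeat is at step j = 2: D is in S3, which it already visited at step i = 1.
The DFA has 4 states, so the proof of the pumping lemma guarantees a repeated state among the first 4+1 visited; the segment between the two visits is the pumpable y.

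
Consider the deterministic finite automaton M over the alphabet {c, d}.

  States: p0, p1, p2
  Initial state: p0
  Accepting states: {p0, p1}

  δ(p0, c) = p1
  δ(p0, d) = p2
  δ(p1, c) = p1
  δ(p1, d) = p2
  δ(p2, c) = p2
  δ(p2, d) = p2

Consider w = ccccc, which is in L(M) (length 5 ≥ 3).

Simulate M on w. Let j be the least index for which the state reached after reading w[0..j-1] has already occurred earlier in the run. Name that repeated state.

p1

Run of M on w = c c c c c:
  step 0: p0  (start)
  step 1: p1  (read c: p0→p1)
  step 2: p1  (read c: p1→p1)   ← first repeat (p1 seen earlier)
  step 3: p1  (read c: p1→p1)
  step 4: p1  (read c: p1→p1)
  step 5: p1  (read c: p1→p1)

The earliest repeat is at step j = 2: M is in p1, which it already visited at step i = 1.
Pumping length from the standard proof: p = 3 (the number of states). The repeated state found above gives |xy| = j ≤ 3 and |y| = j − i ≥ 1.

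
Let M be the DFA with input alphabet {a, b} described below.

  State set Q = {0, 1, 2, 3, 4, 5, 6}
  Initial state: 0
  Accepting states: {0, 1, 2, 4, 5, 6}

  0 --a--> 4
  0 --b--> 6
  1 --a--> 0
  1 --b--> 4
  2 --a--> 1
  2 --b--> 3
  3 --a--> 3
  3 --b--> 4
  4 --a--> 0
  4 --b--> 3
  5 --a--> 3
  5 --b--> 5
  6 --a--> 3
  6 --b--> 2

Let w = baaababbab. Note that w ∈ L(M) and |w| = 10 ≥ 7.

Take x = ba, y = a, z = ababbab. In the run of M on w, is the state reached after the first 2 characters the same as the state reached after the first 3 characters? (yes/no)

yes

State sequence: 0 -b-> 6 -a-> 3 -a-> 3

After x (step 2): 3. After xy (step 3): 3.
They match, so y = a drives M around a cycle from 3 back to itself; pumping y any number of times keeps M in 3 before reading z, and xyⁱz ∈ L(M) for every i ≥ 0.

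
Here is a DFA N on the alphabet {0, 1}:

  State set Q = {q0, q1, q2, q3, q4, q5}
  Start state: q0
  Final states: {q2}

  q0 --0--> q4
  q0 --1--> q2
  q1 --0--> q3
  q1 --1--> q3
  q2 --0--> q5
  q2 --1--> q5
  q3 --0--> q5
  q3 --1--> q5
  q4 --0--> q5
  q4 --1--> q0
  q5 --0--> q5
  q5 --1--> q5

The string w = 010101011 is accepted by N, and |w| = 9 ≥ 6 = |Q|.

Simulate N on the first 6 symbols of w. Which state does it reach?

q0

State sequence: q0 -0-> q4 -1-> q0 -0-> q4 -1-> q0 -0-> q4 -1-> q0

After reading 6 characters, N is in state q0.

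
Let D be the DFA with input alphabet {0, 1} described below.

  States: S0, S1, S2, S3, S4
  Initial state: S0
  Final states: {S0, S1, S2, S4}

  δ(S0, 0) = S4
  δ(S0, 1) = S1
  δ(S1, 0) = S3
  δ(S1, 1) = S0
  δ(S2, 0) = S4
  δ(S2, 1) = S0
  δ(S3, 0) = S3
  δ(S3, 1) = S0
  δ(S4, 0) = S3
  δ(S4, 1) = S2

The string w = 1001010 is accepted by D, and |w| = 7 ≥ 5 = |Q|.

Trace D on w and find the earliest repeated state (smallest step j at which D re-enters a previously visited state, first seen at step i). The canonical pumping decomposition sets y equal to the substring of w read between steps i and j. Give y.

State sequence: S0 -1-> S1 -0-> S3 -0-> S3 -1-> S0 -0-> S4 -1-> S2 -0-> S4
First repeat at step 3: S3 was already visited.

So i = 2, j = 3, giving x = w[0:2] = 10, y = w[2:3] = 0, z = w[3:7] = 1010.
Check: |xy| = 3 ≤ 5 and |y| = 1 ≥ 1. Reading y takes D from S3 back to S3, so every xyⁱz is accepted.

0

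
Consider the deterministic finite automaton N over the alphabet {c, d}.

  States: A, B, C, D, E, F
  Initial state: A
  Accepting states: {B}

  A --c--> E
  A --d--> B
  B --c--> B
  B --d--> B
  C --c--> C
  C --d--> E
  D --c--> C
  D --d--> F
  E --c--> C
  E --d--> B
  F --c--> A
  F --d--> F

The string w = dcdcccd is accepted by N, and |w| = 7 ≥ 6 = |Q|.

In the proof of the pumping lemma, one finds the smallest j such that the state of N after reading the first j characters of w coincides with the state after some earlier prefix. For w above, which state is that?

B

Run of N on w = d c d c c c d:
  step 0: A  (start)
  step 1: B  (read d: A→B)
  step 2: B  (read c: B→B)   ← first repeat (B seen earlier)
  step 3: B  (read d: B→B)
  step 4: B  (read c: B→B)
  step 5: B  (read c: B→B)
  step 6: B  (read c: B→B)
  step 7: B  (read d: B→B)

The earliest repeat is at step j = 2: N is in B, which it already visited at step i = 1.
The DFA has 6 states, so the proof of the pumping lemma guarantees a repeated state among the first 6+1 visited; the segment between the two visits is the pumpable y.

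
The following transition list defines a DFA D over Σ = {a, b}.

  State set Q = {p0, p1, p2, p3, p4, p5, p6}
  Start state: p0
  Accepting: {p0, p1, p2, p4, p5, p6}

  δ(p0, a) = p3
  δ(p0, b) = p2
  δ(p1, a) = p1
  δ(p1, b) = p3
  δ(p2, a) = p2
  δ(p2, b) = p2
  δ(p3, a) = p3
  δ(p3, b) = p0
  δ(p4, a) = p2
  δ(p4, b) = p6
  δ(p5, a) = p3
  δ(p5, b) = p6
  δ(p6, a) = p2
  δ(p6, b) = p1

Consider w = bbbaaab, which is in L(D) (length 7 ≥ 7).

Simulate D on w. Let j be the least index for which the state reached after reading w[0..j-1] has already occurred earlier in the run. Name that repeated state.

p2

Run of D on w = b b b a a a b:
  step 0: p0  (start)
  step 1: p2  (read b: p0→p2)
  step 2: p2  (read b: p2→p2)   ← first repeat (p2 seen earlier)
  step 3: p2  (read b: p2→p2)
  step 4: p2  (read a: p2→p2)
  step 5: p2  (read a: p2→p2)
  step 6: p2  (read a: p2→p2)
  step 7: p2  (read b: p2→p2)

The earliest repeat is at step j = 2: D is in p2, which it already visited at step i = 1.
Since D has 7 states, any run of length ≥ 7 visits 7+1 states, so by pigeonhole some state repeats within the first 7 steps — that repeat gives the pumpable loop.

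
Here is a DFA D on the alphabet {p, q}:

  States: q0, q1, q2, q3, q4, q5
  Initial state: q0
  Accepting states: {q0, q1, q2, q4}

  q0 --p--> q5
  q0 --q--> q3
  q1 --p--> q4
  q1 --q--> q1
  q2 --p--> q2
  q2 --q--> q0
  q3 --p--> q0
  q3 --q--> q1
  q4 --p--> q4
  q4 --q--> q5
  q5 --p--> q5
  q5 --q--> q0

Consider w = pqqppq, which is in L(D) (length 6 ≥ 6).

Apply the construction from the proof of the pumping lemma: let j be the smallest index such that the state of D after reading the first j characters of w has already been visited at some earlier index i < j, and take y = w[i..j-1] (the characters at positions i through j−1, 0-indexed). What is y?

State sequence: q0 -p-> q5 -q-> q0 -q-> q3 -p-> q0 -p-> q5 -q-> q0
First repeat at step 2: q0 was already visited.

So i = 0, j = 2, giving x = w[0:0] = ε, y = w[0:2] = pq, z = w[2:6] = qppq.
Check: |xy| = 2 ≤ 6 and |y| = 2 ≥ 1. Reading y takes D from q0 back to q0, so every xyⁱz is accepted.
Since D has 6 states, any run of length ≥ 6 visits 6+1 states, so by pigeonhole some state repeats within the first 6 steps — that repeat gives the pumpable loop.

pq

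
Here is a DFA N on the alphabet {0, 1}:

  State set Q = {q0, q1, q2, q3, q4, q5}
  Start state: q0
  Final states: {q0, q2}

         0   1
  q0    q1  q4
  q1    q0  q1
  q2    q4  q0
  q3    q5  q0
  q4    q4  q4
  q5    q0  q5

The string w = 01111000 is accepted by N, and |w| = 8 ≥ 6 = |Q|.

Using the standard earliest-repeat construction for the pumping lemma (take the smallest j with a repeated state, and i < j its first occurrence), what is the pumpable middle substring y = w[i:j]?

State sequence: q0 -0-> q1 -1-> q1 -1-> q1 -1-> q1 -1-> q1 -0-> q0 -0-> q1 -0-> q0
First repeat at step 2: q1 was already visited.

So i = 1, j = 2, giving x = w[0:1] = 0, y = w[1:2] = 1, z = w[2:8] = 111000.
Check: |xy| = 2 ≤ 6 and |y| = 1 ≥ 1. Reading y takes N from q1 back to q1, so every xyⁱz is accepted.

1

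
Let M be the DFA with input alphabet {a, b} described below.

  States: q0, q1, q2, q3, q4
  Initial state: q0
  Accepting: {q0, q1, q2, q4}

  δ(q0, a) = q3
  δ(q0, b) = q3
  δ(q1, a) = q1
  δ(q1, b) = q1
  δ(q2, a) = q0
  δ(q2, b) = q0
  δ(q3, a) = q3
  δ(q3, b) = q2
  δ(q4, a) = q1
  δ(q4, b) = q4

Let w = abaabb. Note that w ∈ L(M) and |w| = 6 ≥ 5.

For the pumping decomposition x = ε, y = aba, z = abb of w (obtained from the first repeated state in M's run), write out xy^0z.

xy⁰z = xz = ε·abb = abb.
Reading y = aba takes M from q0 back to q0, so after x the machine is still in q0, and z then leads to the accepting state q0. Hence abb ∈ L(M).

abb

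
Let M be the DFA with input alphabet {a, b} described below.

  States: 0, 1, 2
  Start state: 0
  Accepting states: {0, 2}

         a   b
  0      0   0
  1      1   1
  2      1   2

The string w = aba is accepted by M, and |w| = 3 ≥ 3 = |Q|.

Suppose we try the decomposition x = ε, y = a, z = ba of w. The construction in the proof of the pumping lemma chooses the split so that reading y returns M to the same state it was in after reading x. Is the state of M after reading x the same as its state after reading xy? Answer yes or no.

yes

Run of M on the first 1 characters of w = a:
  step 0: 0  (start)
  step 1: 0  (read a: 0→0)

After x (step 0): 0. After xy (step 1): 0.
They match, so y = a drives M around a cycle from 0 back to itself; pumping y any number of times keeps M in 0 before reading z, and xyⁱz ∈ L(M) for every i ≥ 0.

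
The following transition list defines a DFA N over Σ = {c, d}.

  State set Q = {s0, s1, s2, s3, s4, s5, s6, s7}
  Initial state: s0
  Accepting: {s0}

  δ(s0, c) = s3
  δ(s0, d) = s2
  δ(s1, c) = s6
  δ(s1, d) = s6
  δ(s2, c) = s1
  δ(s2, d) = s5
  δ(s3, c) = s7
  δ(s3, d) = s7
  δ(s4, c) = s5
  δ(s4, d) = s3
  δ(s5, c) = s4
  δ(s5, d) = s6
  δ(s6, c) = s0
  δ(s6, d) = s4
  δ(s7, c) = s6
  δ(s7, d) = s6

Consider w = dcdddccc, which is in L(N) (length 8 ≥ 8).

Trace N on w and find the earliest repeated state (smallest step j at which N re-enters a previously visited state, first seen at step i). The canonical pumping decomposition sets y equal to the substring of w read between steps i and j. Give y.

ddcc

State sequence: s0 -d-> s2 -c-> s1 -d-> s6 -d-> s4 -d-> s3 -c-> s7 -c-> s6 -c-> s0
First repeat at step 7: s6 was already visited.

So i = 3, j = 7, giving x = w[0:3] = dcd, y = w[3:7] = ddcc, z = w[7:8] = c.
Check: |xy| = 7 ≤ 8 and |y| = 4 ≥ 1. Reading y takes N from s6 back to s6, so every xyⁱz is accepted.
Pumping length from the standard proof: p = 8 (the number of states). The repeated state found above gives |xy| = j ≤ 8 and |y| = j − i ≥ 1.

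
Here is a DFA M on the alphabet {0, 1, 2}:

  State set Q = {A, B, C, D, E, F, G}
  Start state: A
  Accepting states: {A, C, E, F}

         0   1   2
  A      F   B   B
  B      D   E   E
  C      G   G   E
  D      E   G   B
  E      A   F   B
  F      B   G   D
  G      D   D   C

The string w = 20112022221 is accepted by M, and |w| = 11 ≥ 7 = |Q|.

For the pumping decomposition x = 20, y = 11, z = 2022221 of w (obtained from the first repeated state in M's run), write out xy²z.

xy^2z = 20·11·11·2022221 = 2011112022221.
Reading y = 11 takes M from D back to D, so after x·y·y the machine is still in D, and z then leads to the accepting state F. Hence 2011112022221 ∈ L(M).

2011112022221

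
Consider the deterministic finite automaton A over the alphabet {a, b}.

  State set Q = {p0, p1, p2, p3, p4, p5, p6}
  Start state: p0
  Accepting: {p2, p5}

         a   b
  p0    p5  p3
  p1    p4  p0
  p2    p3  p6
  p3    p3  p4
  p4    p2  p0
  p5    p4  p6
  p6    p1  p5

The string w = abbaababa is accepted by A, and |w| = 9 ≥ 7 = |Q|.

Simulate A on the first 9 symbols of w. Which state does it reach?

p5

State sequence: p0 -a-> p5 -b-> p6 -b-> p5 -a-> p4 -a-> p2 -b-> p6 -a-> p1 -b-> p0 -a-> p5

After reading 9 characters, A is in state p5.
(This kind of state-tracing is the core of the pumping-lemma construction: with 7 states, pigeonhole forces a repeat within the first 7 steps.)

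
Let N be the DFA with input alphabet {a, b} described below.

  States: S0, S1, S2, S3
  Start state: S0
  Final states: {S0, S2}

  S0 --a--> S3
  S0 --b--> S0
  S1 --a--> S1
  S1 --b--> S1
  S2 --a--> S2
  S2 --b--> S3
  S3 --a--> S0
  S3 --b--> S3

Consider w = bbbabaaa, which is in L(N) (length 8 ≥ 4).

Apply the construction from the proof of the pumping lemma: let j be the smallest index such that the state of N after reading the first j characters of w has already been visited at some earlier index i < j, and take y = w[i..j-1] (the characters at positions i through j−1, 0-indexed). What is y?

b

Run of N on w = b b b a b a a a:
  step 0: S0  (start)
  step 1: S0  (read b: S0→S0)   ← first repeat (S0 seen earlier)
  step 2: S0  (read b: S0→S0)
  step 3: S0  (read b: S0→S0)
  step 4: S3  (read a: S0→S3)
  step 5: S3  (read b: S3→S3)
  step 6: S0  (read a: S3→S0)
  step 7: S3  (read a: S0→S3)
  step 8: S0  (read a: S3→S0)

So i = 0, j = 1, giving x = w[0:0] = ε, y = w[0:1] = b, z = w[1:8] = bbabaaa.
Check: |xy| = 1 ≤ 4 and |y| = 1 ≥ 1. Reading y takes N from S0 back to S0, so every xyⁱz is accepted.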